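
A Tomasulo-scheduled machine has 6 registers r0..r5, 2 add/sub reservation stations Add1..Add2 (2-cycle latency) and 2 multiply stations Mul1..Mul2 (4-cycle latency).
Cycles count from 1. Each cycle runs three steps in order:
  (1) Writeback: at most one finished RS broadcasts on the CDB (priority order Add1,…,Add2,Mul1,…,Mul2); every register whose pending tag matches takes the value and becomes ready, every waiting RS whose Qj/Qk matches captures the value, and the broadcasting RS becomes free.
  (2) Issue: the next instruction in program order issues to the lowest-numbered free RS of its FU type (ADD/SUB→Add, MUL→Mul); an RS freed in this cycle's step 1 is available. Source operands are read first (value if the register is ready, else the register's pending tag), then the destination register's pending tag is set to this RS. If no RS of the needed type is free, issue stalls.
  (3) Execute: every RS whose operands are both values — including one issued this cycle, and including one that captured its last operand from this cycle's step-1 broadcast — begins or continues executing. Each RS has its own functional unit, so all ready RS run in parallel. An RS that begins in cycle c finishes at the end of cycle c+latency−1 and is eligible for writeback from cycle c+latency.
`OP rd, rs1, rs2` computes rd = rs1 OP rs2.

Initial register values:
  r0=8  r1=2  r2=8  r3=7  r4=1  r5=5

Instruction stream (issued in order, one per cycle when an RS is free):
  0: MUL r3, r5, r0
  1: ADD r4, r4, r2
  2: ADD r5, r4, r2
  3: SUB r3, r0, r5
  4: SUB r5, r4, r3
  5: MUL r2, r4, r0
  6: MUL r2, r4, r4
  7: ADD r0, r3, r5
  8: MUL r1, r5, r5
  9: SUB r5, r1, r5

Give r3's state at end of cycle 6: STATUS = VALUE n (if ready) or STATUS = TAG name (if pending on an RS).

STATUS = TAG Add1

c1: issue MUL r3<-Mul1 | r0:8,r1:2,r2:8,r3:Mul1,r4:1,r5:5
c2: issue ADD r4<-Add1 | r0:8,r1:2,r2:8,r3:Mul1,r4:Add1,r5:5
c3: issue ADD r5<-Add2 | r0:8,r1:2,r2:8,r3:Mul1,r4:Add1,r5:Add2
c4: CDB Add1=9; issue SUB r3<-Add1 | r0:8,r1:2,r2:8,r3:Add1,r4:9,r5:Add2
c5: CDB Mul1=40; stall | r0:8,r1:2,r2:8,r3:Add1,r4:9,r5:Add2
c6: CDB Add2=17; issue SUB r5<-Add2 | r0:8,r1:2,r2:8,r3:Add1,r4:9,r5:Add2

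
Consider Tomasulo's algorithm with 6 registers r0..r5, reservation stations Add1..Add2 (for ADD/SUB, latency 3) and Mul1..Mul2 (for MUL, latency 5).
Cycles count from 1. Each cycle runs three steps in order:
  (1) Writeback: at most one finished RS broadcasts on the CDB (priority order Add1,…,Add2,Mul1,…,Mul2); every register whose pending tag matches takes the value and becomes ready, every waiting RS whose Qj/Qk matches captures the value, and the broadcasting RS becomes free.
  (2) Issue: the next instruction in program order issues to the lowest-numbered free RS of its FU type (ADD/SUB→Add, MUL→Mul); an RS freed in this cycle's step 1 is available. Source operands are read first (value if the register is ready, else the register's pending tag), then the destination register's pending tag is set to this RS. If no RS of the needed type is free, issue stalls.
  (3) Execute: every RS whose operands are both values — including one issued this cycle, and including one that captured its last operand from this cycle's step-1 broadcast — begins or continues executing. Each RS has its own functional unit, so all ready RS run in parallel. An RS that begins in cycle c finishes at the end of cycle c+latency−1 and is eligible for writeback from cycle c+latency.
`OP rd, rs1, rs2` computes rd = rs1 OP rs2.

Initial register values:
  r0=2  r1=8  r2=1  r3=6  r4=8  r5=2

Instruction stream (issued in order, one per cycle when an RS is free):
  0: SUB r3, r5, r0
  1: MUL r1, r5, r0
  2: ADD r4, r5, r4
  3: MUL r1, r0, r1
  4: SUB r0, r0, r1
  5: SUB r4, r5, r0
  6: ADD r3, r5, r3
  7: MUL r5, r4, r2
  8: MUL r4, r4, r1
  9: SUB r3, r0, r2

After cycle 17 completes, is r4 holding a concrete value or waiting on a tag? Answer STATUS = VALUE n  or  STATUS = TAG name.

STATUS = TAG Mul2

  c1: issue SUB r3<-Add1  regs: r0:2,r1:8,r2:1,r3:Add1,r4:8,r5:2
  c2: issue MUL r1<-Mul1  regs: r0:2,r1:Mul1,r2:1,r3:Add1,r4:8,r5:2
  c3: issue ADD r4<-Add2  regs: r0:2,r1:Mul1,r2:1,r3:Add1,r4:Add2,r5:2
  c4: CDB Add1=0; issue MUL r1<-Mul2  regs: r0:2,r1:Mul2,r2:1,r3:0,r4:Add2,r5:2
  c5: issue SUB r0<-Add1  regs: r0:Add1,r1:Mul2,r2:1,r3:0,r4:Add2,r5:2
  c6: CDB Add2=10; issue SUB r4<-Add2  regs: r0:Add1,r1:Mul2,r2:1,r3:0,r4:Add2,r5:2
  c7: CDB Mul1=4; stall  regs: r0:Add1,r1:Mul2,r2:1,r3:0,r4:Add2,r5:2
  c8: stall  regs: r0:Add1,r1:Mul2,r2:1,r3:0,r4:Add2,r5:2
  c9: stall  regs: r0:Add1,r1:Mul2,r2:1,r3:0,r4:Add2,r5:2
  c10: stall  regs: r0:Add1,r1:Mul2,r2:1,r3:0,r4:Add2,r5:2
  c11: stall  regs: r0:Add1,r1:Mul2,r2:1,r3:0,r4:Add2,r5:2
  c12: CDB Mul2=8; stall  regs: r0:Add1,r1:8,r2:1,r3:0,r4:Add2,r5:2
  c13: stall  regs: r0:Add1,r1:8,r2:1,r3:0,r4:Add2,r5:2
  c14: stall  regs: r0:Add1,r1:8,r2:1,r3:0,r4:Add2,r5:2
  c15: CDB Add1=-6; issue ADD r3<-Add1  regs: r0:-6,r1:8,r2:1,r3:Add1,r4:Add2,r5:2
  c16: issue MUL r5<-Mul1  regs: r0:-6,r1:8,r2:1,r3:Add1,r4:Add2,r5:Mul1
  c17: issue MUL r4<-Mul2  regs: r0:-6,r1:8,r2:1,r3:Add1,r4:Mul2,r5:Mul1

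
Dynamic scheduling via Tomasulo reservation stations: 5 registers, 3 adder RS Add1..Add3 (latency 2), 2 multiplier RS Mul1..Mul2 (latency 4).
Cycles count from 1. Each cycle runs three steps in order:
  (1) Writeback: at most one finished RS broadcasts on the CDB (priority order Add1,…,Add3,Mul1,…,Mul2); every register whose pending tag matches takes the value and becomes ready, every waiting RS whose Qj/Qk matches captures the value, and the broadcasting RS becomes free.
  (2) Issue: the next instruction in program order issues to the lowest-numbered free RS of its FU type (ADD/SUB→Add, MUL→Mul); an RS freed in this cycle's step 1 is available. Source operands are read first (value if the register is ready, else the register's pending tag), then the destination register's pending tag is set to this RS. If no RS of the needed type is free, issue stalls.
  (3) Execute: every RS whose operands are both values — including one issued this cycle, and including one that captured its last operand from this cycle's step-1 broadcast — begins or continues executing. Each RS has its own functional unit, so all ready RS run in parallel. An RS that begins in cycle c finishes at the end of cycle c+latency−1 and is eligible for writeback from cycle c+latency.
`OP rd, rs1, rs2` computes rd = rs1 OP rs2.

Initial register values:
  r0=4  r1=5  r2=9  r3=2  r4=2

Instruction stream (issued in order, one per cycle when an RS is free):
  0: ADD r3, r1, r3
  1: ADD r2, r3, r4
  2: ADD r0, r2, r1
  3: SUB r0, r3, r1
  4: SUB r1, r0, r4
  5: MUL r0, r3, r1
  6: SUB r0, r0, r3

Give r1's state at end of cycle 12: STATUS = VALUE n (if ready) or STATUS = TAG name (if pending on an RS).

cycle 1: issue ADD r3<-Add1 // r0:4,r1:5,r2:9,r3:Add1,r4:2
cycle 2: issue ADD r2<-Add2 // r0:4,r1:5,r2:Add2,r3:Add1,r4:2
cycle 3: CDB Add1=7; issue ADD r0<-Add1 // r0:Add1,r1:5,r2:Add2,r3:7,r4:2
cycle 4: issue SUB r0<-Add3 // r0:Add3,r1:5,r2:Add2,r3:7,r4:2
cycle 5: CDB Add2=9; issue SUB r1<-Add2 // r0:Add3,r1:Add2,r2:9,r3:7,r4:2
cycle 6: CDB Add3=2; issue MUL r0<-Mul1 // r0:Mul1,r1:Add2,r2:9,r3:7,r4:2
cycle 7: CDB Add1=14; issue SUB r0<-Add1 // r0:Add1,r1:Add2,r2:9,r3:7,r4:2
cycle 8: CDB Add2=0 // r0:Add1,r1:0,r2:9,r3:7,r4:2
cycle 9: - // r0:Add1,r1:0,r2:9,r3:7,r4:2
cycle 10: - // r0:Add1,r1:0,r2:9,r3:7,r4:2
cycle 11: - // r0:Add1,r1:0,r2:9,r3:7,r4:2
cycle 12: CDB Mul1=0 // r0:Add1,r1:0,r2:9,r3:7,r4:2

STATUS = VALUE 0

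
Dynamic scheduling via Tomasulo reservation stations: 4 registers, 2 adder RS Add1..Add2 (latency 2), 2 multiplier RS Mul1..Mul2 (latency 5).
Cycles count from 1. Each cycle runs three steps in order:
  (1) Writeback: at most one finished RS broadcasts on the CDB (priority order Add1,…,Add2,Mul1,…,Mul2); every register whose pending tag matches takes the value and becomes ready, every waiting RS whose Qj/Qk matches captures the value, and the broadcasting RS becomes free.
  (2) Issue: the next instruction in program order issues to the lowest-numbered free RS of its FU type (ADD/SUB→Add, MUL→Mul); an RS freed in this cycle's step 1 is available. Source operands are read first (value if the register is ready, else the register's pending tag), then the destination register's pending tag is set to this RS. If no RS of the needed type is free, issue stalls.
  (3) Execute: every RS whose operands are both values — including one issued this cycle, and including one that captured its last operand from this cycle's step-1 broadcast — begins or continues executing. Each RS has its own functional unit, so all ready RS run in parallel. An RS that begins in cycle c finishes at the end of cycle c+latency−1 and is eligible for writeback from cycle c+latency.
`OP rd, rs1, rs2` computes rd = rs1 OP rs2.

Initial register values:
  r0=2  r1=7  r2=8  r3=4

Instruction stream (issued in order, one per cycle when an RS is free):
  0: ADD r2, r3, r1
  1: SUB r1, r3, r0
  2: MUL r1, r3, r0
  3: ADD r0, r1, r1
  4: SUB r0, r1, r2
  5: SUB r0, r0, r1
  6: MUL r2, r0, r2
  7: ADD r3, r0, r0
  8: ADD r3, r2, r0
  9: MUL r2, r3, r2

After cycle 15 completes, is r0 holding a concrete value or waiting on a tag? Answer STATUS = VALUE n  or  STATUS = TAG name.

  c1: issue ADD r2<-Add1  regs: r0:2,r1:7,r2:Add1,r3:4
  c2: issue SUB r1<-Add2  regs: r0:2,r1:Add2,r2:Add1,r3:4
  c3: CDB Add1=11; issue MUL r1<-Mul1  regs: r0:2,r1:Mul1,r2:11,r3:4
  c4: CDB Add2=2; issue ADD r0<-Add1  regs: r0:Add1,r1:Mul1,r2:11,r3:4
  c5: issue SUB r0<-Add2  regs: r0:Add2,r1:Mul1,r2:11,r3:4
  c6: stall  regs: r0:Add2,r1:Mul1,r2:11,r3:4
  c7: stall  regs: r0:Add2,r1:Mul1,r2:11,r3:4
  c8: CDB Mul1=8; stall  regs: r0:Add2,r1:8,r2:11,r3:4
  c9: stall  regs: r0:Add2,r1:8,r2:11,r3:4
  c10: CDB Add1=16; issue SUB r0<-Add1  regs: r0:Add1,r1:8,r2:11,r3:4
  c11: CDB Add2=-3; issue MUL r2<-Mul1  regs: r0:Add1,r1:8,r2:Mul1,r3:4
  c12: issue ADD r3<-Add2  regs: r0:Add1,r1:8,r2:Mul1,r3:Add2
  c13: CDB Add1=-11; issue ADD r3<-Add1  regs: r0:-11,r1:8,r2:Mul1,r3:Add1
  c14: issue MUL r2<-Mul2  regs: r0:-11,r1:8,r2:Mul2,r3:Add1
  c15: CDB Add2=-22  regs: r0:-11,r1:8,r2:Mul2,r3:Add1

STATUS = VALUE -11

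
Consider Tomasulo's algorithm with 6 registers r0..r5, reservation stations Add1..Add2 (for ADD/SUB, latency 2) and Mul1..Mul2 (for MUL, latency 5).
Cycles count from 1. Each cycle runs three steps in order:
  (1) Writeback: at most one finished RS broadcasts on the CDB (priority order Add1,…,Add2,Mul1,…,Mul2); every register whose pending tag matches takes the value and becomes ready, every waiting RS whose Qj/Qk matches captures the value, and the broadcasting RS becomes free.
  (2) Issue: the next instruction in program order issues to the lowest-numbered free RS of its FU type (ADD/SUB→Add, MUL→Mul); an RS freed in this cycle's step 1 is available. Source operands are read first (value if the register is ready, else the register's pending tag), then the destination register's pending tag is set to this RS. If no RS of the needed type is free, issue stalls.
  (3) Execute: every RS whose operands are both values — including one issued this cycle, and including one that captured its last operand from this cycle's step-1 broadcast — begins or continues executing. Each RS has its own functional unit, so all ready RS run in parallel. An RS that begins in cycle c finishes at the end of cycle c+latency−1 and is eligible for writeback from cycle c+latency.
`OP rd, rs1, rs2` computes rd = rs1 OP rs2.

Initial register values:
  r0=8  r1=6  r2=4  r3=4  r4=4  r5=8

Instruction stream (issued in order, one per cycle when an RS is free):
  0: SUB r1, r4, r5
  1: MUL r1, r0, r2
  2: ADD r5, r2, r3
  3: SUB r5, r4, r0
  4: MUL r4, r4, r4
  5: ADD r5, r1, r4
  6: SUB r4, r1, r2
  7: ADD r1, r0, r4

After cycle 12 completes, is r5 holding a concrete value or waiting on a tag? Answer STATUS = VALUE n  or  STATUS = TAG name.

  c1: issue SUB r1<-Add1  regs: r0:8,r1:Add1,r2:4,r3:4,r4:4,r5:8
  c2: issue MUL r1<-Mul1  regs: r0:8,r1:Mul1,r2:4,r3:4,r4:4,r5:8
  c3: CDB Add1=-4; issue ADD r5<-Add1  regs: r0:8,r1:Mul1,r2:4,r3:4,r4:4,r5:Add1
  c4: issue SUB r5<-Add2  regs: r0:8,r1:Mul1,r2:4,r3:4,r4:4,r5:Add2
  c5: CDB Add1=8; issue MUL r4<-Mul2  regs: r0:8,r1:Mul1,r2:4,r3:4,r4:Mul2,r5:Add2
  c6: CDB Add2=-4; issue ADD r5<-Add1  regs: r0:8,r1:Mul1,r2:4,r3:4,r4:Mul2,r5:Add1
  c7: CDB Mul1=32; issue SUB r4<-Add2  regs: r0:8,r1:32,r2:4,r3:4,r4:Add2,r5:Add1
  c8: stall  regs: r0:8,r1:32,r2:4,r3:4,r4:Add2,r5:Add1
  c9: CDB Add2=28; issue ADD r1<-Add2  regs: r0:8,r1:Add2,r2:4,r3:4,r4:28,r5:Add1
  c10: CDB Mul2=16  regs: r0:8,r1:Add2,r2:4,r3:4,r4:28,r5:Add1
  c11: CDB Add2=36  regs: r0:8,r1:36,r2:4,r3:4,r4:28,r5:Add1
  c12: CDB Add1=48  regs: r0:8,r1:36,r2:4,r3:4,r4:28,r5:48

STATUS = VALUE 48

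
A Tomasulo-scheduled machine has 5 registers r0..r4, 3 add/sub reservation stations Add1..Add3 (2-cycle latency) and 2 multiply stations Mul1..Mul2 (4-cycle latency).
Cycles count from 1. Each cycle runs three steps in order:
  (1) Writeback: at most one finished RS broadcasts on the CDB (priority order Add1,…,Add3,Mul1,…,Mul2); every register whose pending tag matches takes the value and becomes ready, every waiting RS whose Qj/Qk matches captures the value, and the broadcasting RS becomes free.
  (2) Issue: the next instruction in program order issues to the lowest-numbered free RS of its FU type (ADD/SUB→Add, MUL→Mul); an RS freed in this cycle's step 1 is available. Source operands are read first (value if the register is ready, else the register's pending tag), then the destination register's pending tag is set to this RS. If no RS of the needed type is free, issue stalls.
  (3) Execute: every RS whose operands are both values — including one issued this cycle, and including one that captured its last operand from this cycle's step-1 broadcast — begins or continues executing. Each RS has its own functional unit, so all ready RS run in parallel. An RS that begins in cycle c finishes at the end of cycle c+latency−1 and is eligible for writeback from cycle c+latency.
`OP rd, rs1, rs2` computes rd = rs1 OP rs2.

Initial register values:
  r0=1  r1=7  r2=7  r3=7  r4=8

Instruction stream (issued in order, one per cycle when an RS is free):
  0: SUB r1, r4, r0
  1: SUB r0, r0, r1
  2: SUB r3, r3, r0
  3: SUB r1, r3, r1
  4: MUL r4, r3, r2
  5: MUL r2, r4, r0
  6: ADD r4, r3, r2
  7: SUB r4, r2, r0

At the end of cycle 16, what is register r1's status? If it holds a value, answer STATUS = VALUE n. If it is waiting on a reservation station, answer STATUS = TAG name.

cycle 1: issue SUB r1<-Add1 // r0:1,r1:Add1,r2:7,r3:7,r4:8
cycle 2: issue SUB r0<-Add2 // r0:Add2,r1:Add1,r2:7,r3:7,r4:8
cycle 3: CDB Add1=7; issue SUB r3<-Add1 // r0:Add2,r1:7,r2:7,r3:Add1,r4:8
cycle 4: issue SUB r1<-Add3 // r0:Add2,r1:Add3,r2:7,r3:Add1,r4:8
cycle 5: CDB Add2=-6; issue MUL r4<-Mul1 // r0:-6,r1:Add3,r2:7,r3:Add1,r4:Mul1
cycle 6: issue MUL r2<-Mul2 // r0:-6,r1:Add3,r2:Mul2,r3:Add1,r4:Mul1
cycle 7: CDB Add1=13; issue ADD r4<-Add1 // r0:-6,r1:Add3,r2:Mul2,r3:13,r4:Add1
cycle 8: issue SUB r4<-Add2 // r0:-6,r1:Add3,r2:Mul2,r3:13,r4:Add2
cycle 9: CDB Add3=6 // r0:-6,r1:6,r2:Mul2,r3:13,r4:Add2
cycle 10: - // r0:-6,r1:6,r2:Mul2,r3:13,r4:Add2
cycle 11: CDB Mul1=91 // r0:-6,r1:6,r2:Mul2,r3:13,r4:Add2
cycle 12: - // r0:-6,r1:6,r2:Mul2,r3:13,r4:Add2
cycle 13: - // r0:-6,r1:6,r2:Mul2,r3:13,r4:Add2
cycle 14: - // r0:-6,r1:6,r2:Mul2,r3:13,r4:Add2
cycle 15: CDB Mul2=-546 // r0:-6,r1:6,r2:-546,r3:13,r4:Add2
cycle 16: - // r0:-6,r1:6,r2:-546,r3:13,r4:Add2

STATUS = VALUE 6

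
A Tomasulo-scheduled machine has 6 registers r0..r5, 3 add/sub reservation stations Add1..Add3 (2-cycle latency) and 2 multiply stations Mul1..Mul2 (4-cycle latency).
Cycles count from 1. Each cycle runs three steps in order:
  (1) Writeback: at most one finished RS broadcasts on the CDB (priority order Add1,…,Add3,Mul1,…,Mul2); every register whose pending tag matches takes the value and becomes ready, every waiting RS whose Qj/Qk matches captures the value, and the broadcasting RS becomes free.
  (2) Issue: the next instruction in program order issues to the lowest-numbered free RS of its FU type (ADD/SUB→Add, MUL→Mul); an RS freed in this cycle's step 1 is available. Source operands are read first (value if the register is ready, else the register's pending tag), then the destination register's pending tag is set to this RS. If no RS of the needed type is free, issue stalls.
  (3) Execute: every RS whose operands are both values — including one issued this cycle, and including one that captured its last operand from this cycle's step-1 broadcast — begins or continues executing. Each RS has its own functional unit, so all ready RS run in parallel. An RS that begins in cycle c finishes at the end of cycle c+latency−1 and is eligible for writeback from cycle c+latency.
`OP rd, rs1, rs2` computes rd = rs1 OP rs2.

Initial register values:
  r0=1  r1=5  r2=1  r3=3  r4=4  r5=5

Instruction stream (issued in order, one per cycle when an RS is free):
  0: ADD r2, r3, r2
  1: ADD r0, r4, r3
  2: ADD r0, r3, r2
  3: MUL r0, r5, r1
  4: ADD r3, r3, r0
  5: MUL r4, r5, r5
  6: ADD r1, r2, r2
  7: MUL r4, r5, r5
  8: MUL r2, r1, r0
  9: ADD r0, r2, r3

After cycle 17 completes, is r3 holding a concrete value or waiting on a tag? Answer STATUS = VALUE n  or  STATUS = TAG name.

STATUS = VALUE 28

cycle 1: issue ADD r2<-Add1 // r0:1,r1:5,r2:Add1,r3:3,r4:4,r5:5
cycle 2: issue ADD r0<-Add2 // r0:Add2,r1:5,r2:Add1,r3:3,r4:4,r5:5
cycle 3: CDB Add1=4; issue ADD r0<-Add1 // r0:Add1,r1:5,r2:4,r3:3,r4:4,r5:5
cycle 4: CDB Add2=7; issue MUL r0<-Mul1 // r0:Mul1,r1:5,r2:4,r3:3,r4:4,r5:5
cycle 5: CDB Add1=7; issue ADD r3<-Add1 // r0:Mul1,r1:5,r2:4,r3:Add1,r4:4,r5:5
cycle 6: issue MUL r4<-Mul2 // r0:Mul1,r1:5,r2:4,r3:Add1,r4:Mul2,r5:5
cycle 7: issue ADD r1<-Add2 // r0:Mul1,r1:Add2,r2:4,r3:Add1,r4:Mul2,r5:5
cycle 8: CDB Mul1=25; issue MUL r4<-Mul1 // r0:25,r1:Add2,r2:4,r3:Add1,r4:Mul1,r5:5
cycle 9: CDB Add2=8; stall // r0:25,r1:8,r2:4,r3:Add1,r4:Mul1,r5:5
cycle 10: CDB Add1=28; stall // r0:25,r1:8,r2:4,r3:28,r4:Mul1,r5:5
cycle 11: CDB Mul2=25; issue MUL r2<-Mul2 // r0:25,r1:8,r2:Mul2,r3:28,r4:Mul1,r5:5
cycle 12: CDB Mul1=25; issue ADD r0<-Add1 // r0:Add1,r1:8,r2:Mul2,r3:28,r4:25,r5:5
cycle 13: - // r0:Add1,r1:8,r2:Mul2,r3:28,r4:25,r5:5
cycle 14: - // r0:Add1,r1:8,r2:Mul2,r3:28,r4:25,r5:5
cycle 15: CDB Mul2=200 // r0:Add1,r1:8,r2:200,r3:28,r4:25,r5:5
cycle 16: - // r0:Add1,r1:8,r2:200,r3:28,r4:25,r5:5
cycle 17: CDB Add1=228 // r0:228,r1:8,r2:200,r3:28,r4:25,r5:5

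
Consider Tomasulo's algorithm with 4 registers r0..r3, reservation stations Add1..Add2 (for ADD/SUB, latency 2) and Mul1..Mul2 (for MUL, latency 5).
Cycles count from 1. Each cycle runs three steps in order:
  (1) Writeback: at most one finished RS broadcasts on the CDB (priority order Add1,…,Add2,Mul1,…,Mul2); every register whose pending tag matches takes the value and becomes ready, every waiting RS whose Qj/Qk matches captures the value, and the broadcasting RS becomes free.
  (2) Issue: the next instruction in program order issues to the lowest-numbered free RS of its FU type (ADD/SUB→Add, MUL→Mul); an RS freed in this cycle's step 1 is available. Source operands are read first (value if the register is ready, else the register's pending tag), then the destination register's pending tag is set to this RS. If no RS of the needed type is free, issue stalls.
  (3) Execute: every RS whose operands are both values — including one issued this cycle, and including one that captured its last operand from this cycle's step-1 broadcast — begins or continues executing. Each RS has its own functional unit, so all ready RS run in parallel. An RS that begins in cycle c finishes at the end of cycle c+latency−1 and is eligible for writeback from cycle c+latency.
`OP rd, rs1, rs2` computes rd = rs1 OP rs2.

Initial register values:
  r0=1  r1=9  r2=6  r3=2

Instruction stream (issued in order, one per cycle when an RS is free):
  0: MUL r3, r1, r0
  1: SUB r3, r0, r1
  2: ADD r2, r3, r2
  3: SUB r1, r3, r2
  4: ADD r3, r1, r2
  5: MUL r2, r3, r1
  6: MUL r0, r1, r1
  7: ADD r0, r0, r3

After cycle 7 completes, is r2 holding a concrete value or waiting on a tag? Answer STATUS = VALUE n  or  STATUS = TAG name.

STATUS = TAG Mul1

  c1: issue MUL r3<-Mul1  regs: r0:1,r1:9,r2:6,r3:Mul1
  c2: issue SUB r3<-Add1  regs: r0:1,r1:9,r2:6,r3:Add1
  c3: issue ADD r2<-Add2  regs: r0:1,r1:9,r2:Add2,r3:Add1
  c4: CDB Add1=-8; issue SUB r1<-Add1  regs: r0:1,r1:Add1,r2:Add2,r3:-8
  c5: stall  regs: r0:1,r1:Add1,r2:Add2,r3:-8
  c6: CDB Add2=-2; issue ADD r3<-Add2  regs: r0:1,r1:Add1,r2:-2,r3:Add2
  c7: CDB Mul1=9; issue MUL r2<-Mul1  regs: r0:1,r1:Add1,r2:Mul1,r3:Add2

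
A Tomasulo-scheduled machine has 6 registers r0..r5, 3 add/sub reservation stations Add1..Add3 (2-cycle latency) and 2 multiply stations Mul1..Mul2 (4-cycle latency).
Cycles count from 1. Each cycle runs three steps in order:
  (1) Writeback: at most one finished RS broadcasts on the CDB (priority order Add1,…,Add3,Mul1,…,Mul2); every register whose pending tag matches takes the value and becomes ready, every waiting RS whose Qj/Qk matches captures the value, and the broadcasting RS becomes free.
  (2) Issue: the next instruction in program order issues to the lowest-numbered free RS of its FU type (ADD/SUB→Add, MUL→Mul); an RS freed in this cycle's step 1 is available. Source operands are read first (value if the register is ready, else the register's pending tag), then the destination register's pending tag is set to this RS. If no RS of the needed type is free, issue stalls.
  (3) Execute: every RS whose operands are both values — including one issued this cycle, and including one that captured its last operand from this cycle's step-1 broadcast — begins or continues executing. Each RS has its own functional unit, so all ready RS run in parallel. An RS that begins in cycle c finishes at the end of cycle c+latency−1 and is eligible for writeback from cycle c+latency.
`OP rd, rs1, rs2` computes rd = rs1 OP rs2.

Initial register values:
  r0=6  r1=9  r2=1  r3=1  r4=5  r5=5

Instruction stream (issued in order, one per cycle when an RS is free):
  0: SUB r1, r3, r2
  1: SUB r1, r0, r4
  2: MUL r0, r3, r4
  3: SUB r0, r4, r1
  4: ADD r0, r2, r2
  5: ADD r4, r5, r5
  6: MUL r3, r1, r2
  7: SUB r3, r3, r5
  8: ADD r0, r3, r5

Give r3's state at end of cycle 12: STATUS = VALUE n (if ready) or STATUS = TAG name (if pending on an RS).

STATUS = TAG Add1

  c1: issue SUB r1<-Add1  regs: r0:6,r1:Add1,r2:1,r3:1,r4:5,r5:5
  c2: issue SUB r1<-Add2  regs: r0:6,r1:Add2,r2:1,r3:1,r4:5,r5:5
  c3: CDB Add1=0; issue MUL r0<-Mul1  regs: r0:Mul1,r1:Add2,r2:1,r3:1,r4:5,r5:5
  c4: CDB Add2=1; issue SUB r0<-Add1  regs: r0:Add1,r1:1,r2:1,r3:1,r4:5,r5:5
  c5: issue ADD r0<-Add2  regs: r0:Add2,r1:1,r2:1,r3:1,r4:5,r5:5
  c6: CDB Add1=4; issue ADD r4<-Add1  regs: r0:Add2,r1:1,r2:1,r3:1,r4:Add1,r5:5
  c7: CDB Add2=2; issue MUL r3<-Mul2  regs: r0:2,r1:1,r2:1,r3:Mul2,r4:Add1,r5:5
  c8: CDB Add1=10; issue SUB r3<-Add1  regs: r0:2,r1:1,r2:1,r3:Add1,r4:10,r5:5
  c9: CDB Mul1=5; issue ADD r0<-Add2  regs: r0:Add2,r1:1,r2:1,r3:Add1,r4:10,r5:5
  c10: -  regs: r0:Add2,r1:1,r2:1,r3:Add1,r4:10,r5:5
  c11: CDB Mul2=1  regs: r0:Add2,r1:1,r2:1,r3:Add1,r4:10,r5:5
  c12: -  regs: r0:Add2,r1:1,r2:1,r3:Add1,r4:10,r5:5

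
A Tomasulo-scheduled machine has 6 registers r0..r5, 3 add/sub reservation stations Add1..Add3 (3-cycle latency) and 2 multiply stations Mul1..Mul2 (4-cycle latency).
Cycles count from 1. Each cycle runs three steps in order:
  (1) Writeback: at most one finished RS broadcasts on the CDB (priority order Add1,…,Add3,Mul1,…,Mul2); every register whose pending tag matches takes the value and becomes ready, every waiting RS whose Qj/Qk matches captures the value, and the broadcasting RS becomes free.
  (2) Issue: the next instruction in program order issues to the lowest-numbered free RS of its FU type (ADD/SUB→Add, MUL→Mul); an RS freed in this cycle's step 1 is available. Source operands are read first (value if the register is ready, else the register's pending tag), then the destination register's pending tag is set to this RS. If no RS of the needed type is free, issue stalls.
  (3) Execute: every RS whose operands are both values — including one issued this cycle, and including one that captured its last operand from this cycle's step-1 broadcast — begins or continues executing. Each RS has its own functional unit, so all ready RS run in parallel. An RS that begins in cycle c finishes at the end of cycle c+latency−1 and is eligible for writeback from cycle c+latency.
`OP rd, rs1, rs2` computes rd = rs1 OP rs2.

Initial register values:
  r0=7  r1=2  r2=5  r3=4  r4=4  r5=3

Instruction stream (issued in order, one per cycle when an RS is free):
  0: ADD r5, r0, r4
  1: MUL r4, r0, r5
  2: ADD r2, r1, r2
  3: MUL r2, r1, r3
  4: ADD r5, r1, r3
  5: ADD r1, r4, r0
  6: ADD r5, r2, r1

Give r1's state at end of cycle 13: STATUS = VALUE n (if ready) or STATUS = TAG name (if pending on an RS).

cycle 1: issue ADD r5<-Add1 // r0:7,r1:2,r2:5,r3:4,r4:4,r5:Add1
cycle 2: issue MUL r4<-Mul1 // r0:7,r1:2,r2:5,r3:4,r4:Mul1,r5:Add1
cycle 3: issue ADD r2<-Add2 // r0:7,r1:2,r2:Add2,r3:4,r4:Mul1,r5:Add1
cycle 4: CDB Add1=11; issue MUL r2<-Mul2 // r0:7,r1:2,r2:Mul2,r3:4,r4:Mul1,r5:11
cycle 5: issue ADD r5<-Add1 // r0:7,r1:2,r2:Mul2,r3:4,r4:Mul1,r5:Add1
cycle 6: CDB Add2=7; issue ADD r1<-Add2 // r0:7,r1:Add2,r2:Mul2,r3:4,r4:Mul1,r5:Add1
cycle 7: issue ADD r5<-Add3 // r0:7,r1:Add2,r2:Mul2,r3:4,r4:Mul1,r5:Add3
cycle 8: CDB Add1=6 // r0:7,r1:Add2,r2:Mul2,r3:4,r4:Mul1,r5:Add3
cycle 9: CDB Mul1=77 // r0:7,r1:Add2,r2:Mul2,r3:4,r4:77,r5:Add3
cycle 10: CDB Mul2=8 // r0:7,r1:Add2,r2:8,r3:4,r4:77,r5:Add3
cycle 11: - // r0:7,r1:Add2,r2:8,r3:4,r4:77,r5:Add3
cycle 12: CDB Add2=84 // r0:7,r1:84,r2:8,r3:4,r4:77,r5:Add3
cycle 13: - // r0:7,r1:84,r2:8,r3:4,r4:77,r5:Add3

STATUS = VALUE 84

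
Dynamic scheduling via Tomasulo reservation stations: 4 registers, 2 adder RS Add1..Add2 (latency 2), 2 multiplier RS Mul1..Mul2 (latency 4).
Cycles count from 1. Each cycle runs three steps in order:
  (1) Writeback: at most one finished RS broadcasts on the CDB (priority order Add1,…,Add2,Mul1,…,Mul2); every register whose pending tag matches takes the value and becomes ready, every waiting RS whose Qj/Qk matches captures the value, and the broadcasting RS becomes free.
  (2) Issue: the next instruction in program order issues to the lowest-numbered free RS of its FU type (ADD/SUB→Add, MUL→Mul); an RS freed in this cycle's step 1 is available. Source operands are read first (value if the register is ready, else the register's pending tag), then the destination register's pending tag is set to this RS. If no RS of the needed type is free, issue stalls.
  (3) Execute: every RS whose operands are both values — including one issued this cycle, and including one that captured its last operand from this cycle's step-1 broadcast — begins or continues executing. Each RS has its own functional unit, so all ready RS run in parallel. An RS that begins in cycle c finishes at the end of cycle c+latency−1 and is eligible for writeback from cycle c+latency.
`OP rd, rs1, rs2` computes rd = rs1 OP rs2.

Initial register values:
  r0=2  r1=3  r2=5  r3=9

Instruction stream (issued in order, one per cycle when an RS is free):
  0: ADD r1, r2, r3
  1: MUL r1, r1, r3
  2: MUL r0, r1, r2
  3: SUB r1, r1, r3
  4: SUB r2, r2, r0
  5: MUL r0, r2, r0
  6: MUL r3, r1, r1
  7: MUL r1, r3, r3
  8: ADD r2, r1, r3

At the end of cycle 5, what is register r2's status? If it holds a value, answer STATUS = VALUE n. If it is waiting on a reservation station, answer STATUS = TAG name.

  c1: issue ADD r1<-Add1  regs: r0:2,r1:Add1,r2:5,r3:9
  c2: issue MUL r1<-Mul1  regs: r0:2,r1:Mul1,r2:5,r3:9
  c3: CDB Add1=14; issue MUL r0<-Mul2  regs: r0:Mul2,r1:Mul1,r2:5,r3:9
  c4: issue SUB r1<-Add1  regs: r0:Mul2,r1:Add1,r2:5,r3:9
  c5: issue SUB r2<-Add2  regs: r0:Mul2,r1:Add1,r2:Add2,r3:9

STATUS = TAG Add2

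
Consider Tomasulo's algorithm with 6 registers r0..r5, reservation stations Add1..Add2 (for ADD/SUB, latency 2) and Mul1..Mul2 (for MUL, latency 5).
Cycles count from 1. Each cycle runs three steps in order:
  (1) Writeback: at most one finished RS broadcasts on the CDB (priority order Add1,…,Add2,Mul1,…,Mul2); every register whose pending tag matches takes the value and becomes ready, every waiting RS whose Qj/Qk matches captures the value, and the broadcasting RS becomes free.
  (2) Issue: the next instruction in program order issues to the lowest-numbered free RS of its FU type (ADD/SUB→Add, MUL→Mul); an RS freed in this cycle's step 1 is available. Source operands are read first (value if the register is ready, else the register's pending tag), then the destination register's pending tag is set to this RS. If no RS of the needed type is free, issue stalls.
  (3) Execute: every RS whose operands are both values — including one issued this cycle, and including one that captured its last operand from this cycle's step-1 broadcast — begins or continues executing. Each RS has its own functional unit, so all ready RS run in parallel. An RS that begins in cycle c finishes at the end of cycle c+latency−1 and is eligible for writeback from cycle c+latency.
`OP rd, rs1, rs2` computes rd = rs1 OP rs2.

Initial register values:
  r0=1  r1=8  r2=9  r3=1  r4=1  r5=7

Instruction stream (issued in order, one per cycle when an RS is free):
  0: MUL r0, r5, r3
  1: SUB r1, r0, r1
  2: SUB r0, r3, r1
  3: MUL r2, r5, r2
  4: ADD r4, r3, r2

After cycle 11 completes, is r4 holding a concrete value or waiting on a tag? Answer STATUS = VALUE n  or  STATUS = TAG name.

cycle 1: issue MUL r0<-Mul1 // r0:Mul1,r1:8,r2:9,r3:1,r4:1,r5:7
cycle 2: issue SUB r1<-Add1 // r0:Mul1,r1:Add1,r2:9,r3:1,r4:1,r5:7
cycle 3: issue SUB r0<-Add2 // r0:Add2,r1:Add1,r2:9,r3:1,r4:1,r5:7
cycle 4: issue MUL r2<-Mul2 // r0:Add2,r1:Add1,r2:Mul2,r3:1,r4:1,r5:7
cycle 5: stall // r0:Add2,r1:Add1,r2:Mul2,r3:1,r4:1,r5:7
cycle 6: CDB Mul1=7; stall // r0:Add2,r1:Add1,r2:Mul2,r3:1,r4:1,r5:7
cycle 7: stall // r0:Add2,r1:Add1,r2:Mul2,r3:1,r4:1,r5:7
cycle 8: CDB Add1=-1; issue ADD r4<-Add1 // r0:Add2,r1:-1,r2:Mul2,r3:1,r4:Add1,r5:7
cycle 9: CDB Mul2=63 // r0:Add2,r1:-1,r2:63,r3:1,r4:Add1,r5:7
cycle 10: CDB Add2=2 // r0:2,r1:-1,r2:63,r3:1,r4:Add1,r5:7
cycle 11: CDB Add1=64 // r0:2,r1:-1,r2:63,r3:1,r4:64,r5:7

STATUS = VALUE 64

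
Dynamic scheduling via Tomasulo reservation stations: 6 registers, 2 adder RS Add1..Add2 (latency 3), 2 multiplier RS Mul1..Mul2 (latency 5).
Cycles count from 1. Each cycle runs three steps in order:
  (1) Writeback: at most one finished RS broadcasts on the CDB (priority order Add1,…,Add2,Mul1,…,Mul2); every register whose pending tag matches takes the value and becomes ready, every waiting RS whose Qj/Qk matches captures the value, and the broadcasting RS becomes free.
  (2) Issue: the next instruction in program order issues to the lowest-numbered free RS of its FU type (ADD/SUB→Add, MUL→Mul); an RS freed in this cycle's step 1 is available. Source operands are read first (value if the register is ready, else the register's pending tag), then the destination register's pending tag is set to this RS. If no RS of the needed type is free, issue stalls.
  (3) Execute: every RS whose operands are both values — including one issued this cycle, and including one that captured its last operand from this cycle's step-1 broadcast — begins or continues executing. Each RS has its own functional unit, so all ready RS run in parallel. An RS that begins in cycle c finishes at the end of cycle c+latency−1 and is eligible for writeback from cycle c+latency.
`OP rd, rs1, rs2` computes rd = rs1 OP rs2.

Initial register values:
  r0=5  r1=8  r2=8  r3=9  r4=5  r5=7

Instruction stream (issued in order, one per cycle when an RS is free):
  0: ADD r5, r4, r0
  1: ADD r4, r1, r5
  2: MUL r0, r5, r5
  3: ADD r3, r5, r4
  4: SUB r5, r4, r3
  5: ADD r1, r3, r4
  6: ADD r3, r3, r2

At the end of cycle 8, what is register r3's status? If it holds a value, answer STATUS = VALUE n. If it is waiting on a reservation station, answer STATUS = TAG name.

c1: issue ADD r5<-Add1 | r0:5,r1:8,r2:8,r3:9,r4:5,r5:Add1
c2: issue ADD r4<-Add2 | r0:5,r1:8,r2:8,r3:9,r4:Add2,r5:Add1
c3: issue MUL r0<-Mul1 | r0:Mul1,r1:8,r2:8,r3:9,r4:Add2,r5:Add1
c4: CDB Add1=10; issue ADD r3<-Add1 | r0:Mul1,r1:8,r2:8,r3:Add1,r4:Add2,r5:10
c5: stall | r0:Mul1,r1:8,r2:8,r3:Add1,r4:Add2,r5:10
c6: stall | r0:Mul1,r1:8,r2:8,r3:Add1,r4:Add2,r5:10
c7: CDB Add2=18; issue SUB r5<-Add2 | r0:Mul1,r1:8,r2:8,r3:Add1,r4:18,r5:Add2
c8: stall | r0:Mul1,r1:8,r2:8,r3:Add1,r4:18,r5:Add2

STATUS = TAG Add1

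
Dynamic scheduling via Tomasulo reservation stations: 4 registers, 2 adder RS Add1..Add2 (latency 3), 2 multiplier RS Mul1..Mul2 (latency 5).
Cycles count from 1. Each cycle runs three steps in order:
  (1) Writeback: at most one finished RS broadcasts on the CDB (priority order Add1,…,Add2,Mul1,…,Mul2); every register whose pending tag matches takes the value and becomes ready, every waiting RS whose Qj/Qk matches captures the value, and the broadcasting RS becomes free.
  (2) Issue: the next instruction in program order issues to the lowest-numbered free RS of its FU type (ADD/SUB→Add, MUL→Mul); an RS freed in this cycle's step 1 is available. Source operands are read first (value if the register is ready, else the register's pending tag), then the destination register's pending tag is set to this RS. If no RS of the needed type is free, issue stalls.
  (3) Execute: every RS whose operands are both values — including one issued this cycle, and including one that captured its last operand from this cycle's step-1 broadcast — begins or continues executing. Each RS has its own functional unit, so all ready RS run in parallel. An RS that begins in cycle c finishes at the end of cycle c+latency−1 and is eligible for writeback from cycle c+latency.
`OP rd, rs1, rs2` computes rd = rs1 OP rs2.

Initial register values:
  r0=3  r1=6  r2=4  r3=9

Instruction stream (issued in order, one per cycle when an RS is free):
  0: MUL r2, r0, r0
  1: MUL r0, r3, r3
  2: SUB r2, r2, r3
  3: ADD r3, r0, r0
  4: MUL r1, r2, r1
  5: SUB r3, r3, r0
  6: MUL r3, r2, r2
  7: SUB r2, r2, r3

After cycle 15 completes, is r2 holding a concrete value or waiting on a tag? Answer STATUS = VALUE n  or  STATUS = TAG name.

STATUS = TAG Add2

c1: issue MUL r2<-Mul1 | r0:3,r1:6,r2:Mul1,r3:9
c2: issue MUL r0<-Mul2 | r0:Mul2,r1:6,r2:Mul1,r3:9
c3: issue SUB r2<-Add1 | r0:Mul2,r1:6,r2:Add1,r3:9
c4: issue ADD r3<-Add2 | r0:Mul2,r1:6,r2:Add1,r3:Add2
c5: stall | r0:Mul2,r1:6,r2:Add1,r3:Add2
c6: CDB Mul1=9; issue MUL r1<-Mul1 | r0:Mul2,r1:Mul1,r2:Add1,r3:Add2
c7: CDB Mul2=81; stall | r0:81,r1:Mul1,r2:Add1,r3:Add2
c8: stall | r0:81,r1:Mul1,r2:Add1,r3:Add2
c9: CDB Add1=0; issue SUB r3<-Add1 | r0:81,r1:Mul1,r2:0,r3:Add1
c10: CDB Add2=162; issue MUL r3<-Mul2 | r0:81,r1:Mul1,r2:0,r3:Mul2
c11: issue SUB r2<-Add2 | r0:81,r1:Mul1,r2:Add2,r3:Mul2
c12: - | r0:81,r1:Mul1,r2:Add2,r3:Mul2
c13: CDB Add1=81 | r0:81,r1:Mul1,r2:Add2,r3:Mul2
c14: CDB Mul1=0 | r0:81,r1:0,r2:Add2,r3:Mul2
c15: CDB Mul2=0 | r0:81,r1:0,r2:Add2,r3:0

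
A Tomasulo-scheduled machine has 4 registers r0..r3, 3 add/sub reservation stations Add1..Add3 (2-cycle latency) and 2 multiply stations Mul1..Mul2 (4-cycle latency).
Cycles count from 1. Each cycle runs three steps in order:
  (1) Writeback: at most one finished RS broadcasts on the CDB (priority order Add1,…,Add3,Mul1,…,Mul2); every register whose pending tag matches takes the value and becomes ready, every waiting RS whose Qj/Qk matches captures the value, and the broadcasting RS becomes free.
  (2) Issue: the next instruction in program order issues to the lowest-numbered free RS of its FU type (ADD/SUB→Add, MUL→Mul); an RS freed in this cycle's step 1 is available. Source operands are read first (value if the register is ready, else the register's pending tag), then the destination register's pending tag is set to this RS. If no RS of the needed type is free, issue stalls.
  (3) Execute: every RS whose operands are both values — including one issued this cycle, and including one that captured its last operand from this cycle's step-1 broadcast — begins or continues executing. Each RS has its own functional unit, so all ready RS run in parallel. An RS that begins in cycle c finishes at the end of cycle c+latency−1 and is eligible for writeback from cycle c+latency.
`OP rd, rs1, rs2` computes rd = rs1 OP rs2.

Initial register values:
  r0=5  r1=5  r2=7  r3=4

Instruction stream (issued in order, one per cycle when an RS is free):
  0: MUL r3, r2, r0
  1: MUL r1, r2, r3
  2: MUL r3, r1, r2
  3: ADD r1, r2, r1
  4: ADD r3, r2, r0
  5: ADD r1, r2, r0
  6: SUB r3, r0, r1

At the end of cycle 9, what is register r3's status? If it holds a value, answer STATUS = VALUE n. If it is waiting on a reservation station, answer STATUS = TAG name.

STATUS = TAG Add2

  c1: issue MUL r3<-Mul1  regs: r0:5,r1:5,r2:7,r3:Mul1
  c2: issue MUL r1<-Mul2  regs: r0:5,r1:Mul2,r2:7,r3:Mul1
  c3: stall  regs: r0:5,r1:Mul2,r2:7,r3:Mul1
  c4: stall  regs: r0:5,r1:Mul2,r2:7,r3:Mul1
  c5: CDB Mul1=35; issue MUL r3<-Mul1  regs: r0:5,r1:Mul2,r2:7,r3:Mul1
  c6: issue ADD r1<-Add1  regs: r0:5,r1:Add1,r2:7,r3:Mul1
  c7: issue ADD r3<-Add2  regs: r0:5,r1:Add1,r2:7,r3:Add2
  c8: issue ADD r1<-Add3  regs: r0:5,r1:Add3,r2:7,r3:Add2
  c9: CDB Add2=12; issue SUB r3<-Add2  regs: r0:5,r1:Add3,r2:7,r3:Add2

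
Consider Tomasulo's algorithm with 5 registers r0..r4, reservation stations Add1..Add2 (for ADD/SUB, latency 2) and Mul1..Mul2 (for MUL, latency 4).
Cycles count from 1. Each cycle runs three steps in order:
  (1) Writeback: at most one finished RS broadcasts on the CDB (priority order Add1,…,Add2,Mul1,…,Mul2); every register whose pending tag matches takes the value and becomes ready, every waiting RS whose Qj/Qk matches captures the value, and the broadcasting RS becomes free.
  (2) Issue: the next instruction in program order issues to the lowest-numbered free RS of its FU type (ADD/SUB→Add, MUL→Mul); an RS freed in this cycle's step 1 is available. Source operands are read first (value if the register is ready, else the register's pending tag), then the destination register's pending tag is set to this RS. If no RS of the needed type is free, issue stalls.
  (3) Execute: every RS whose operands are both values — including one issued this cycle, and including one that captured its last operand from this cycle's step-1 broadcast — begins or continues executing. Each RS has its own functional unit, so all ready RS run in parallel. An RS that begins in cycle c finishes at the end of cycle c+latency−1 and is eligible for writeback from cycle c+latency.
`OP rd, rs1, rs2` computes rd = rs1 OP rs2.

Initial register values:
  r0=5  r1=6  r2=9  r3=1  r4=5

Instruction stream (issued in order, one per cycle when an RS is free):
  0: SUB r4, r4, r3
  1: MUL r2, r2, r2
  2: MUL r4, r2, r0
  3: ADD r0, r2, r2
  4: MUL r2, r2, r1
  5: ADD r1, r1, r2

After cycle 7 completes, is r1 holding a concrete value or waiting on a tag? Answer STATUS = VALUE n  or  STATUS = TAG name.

STATUS = TAG Add2

  c1: issue SUB r4<-Add1  regs: r0:5,r1:6,r2:9,r3:1,r4:Add1
  c2: issue MUL r2<-Mul1  regs: r0:5,r1:6,r2:Mul1,r3:1,r4:Add1
  c3: CDB Add1=4; issue MUL r4<-Mul2  regs: r0:5,r1:6,r2:Mul1,r3:1,r4:Mul2
  c4: issue ADD r0<-Add1  regs: r0:Add1,r1:6,r2:Mul1,r3:1,r4:Mul2
  c5: stall  regs: r0:Add1,r1:6,r2:Mul1,r3:1,r4:Mul2
  c6: CDB Mul1=81; issue MUL r2<-Mul1  regs: r0:Add1,r1:6,r2:Mul1,r3:1,r4:Mul2
  c7: issue ADD r1<-Add2  regs: r0:Add1,r1:Add2,r2:Mul1,r3:1,r4:Mul2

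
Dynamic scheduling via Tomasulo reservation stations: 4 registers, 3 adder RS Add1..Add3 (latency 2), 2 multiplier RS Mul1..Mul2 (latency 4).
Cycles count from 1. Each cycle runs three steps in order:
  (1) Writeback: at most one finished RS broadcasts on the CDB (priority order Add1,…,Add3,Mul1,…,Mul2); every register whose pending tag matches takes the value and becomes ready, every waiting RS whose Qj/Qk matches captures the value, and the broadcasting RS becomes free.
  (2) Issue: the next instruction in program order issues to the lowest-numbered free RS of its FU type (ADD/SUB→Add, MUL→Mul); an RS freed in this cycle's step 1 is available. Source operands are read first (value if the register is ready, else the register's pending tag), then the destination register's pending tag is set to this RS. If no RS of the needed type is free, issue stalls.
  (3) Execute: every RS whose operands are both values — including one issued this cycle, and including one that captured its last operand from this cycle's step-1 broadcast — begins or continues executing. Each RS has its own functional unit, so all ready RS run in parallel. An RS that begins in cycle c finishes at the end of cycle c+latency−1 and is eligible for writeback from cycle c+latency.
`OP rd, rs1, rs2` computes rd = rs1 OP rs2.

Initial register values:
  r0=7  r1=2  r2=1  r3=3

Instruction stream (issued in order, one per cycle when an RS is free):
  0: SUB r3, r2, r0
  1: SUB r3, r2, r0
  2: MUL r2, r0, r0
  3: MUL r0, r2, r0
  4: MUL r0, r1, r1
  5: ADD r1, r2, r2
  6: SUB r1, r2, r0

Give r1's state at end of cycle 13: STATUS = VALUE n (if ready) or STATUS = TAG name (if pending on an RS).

STATUS = VALUE 45

cycle 1: issue SUB r3<-Add1 // r0:7,r1:2,r2:1,r3:Add1
cycle 2: issue SUB r3<-Add2 // r0:7,r1:2,r2:1,r3:Add2
cycle 3: CDB Add1=-6; issue MUL r2<-Mul1 // r0:7,r1:2,r2:Mul1,r3:Add2
cycle 4: CDB Add2=-6; issue MUL r0<-Mul2 // r0:Mul2,r1:2,r2:Mul1,r3:-6
cycle 5: stall // r0:Mul2,r1:2,r2:Mul1,r3:-6
cycle 6: stall // r0:Mul2,r1:2,r2:Mul1,r3:-6
cycle 7: CDB Mul1=49; issue MUL r0<-Mul1 // r0:Mul1,r1:2,r2:49,r3:-6
cycle 8: issue ADD r1<-Add1 // r0:Mul1,r1:Add1,r2:49,r3:-6
cycle 9: issue SUB r1<-Add2 // r0:Mul1,r1:Add2,r2:49,r3:-6
cycle 10: CDB Add1=98 // r0:Mul1,r1:Add2,r2:49,r3:-6
cycle 11: CDB Mul1=4 // r0:4,r1:Add2,r2:49,r3:-6
cycle 12: CDB Mul2=343 // r0:4,r1:Add2,r2:49,r3:-6
cycle 13: CDB Add2=45 // r0:4,r1:45,r2:49,r3:-6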